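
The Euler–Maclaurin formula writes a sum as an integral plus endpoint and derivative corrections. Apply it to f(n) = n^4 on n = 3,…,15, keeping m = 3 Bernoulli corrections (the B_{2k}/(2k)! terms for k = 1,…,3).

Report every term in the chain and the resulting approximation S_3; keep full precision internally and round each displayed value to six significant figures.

S_3 ≈ 178295

The integral term ∫_3^15 x^4 dx = 151826.
Boundary: ½(f(3) + f(15)) = ½(81.0000 + 50625.0) = 25353.0.
Running total after boundary: 177179.
k=1: B_{2}/(2)! × [f^{(1)}(15) − f^{(1)}(3)] = 1/12 × (13500.0 − 108.000) = 1116.00.
Partial sum through k=1: 178295.
k=2: B_{4}/(4)! × [f^{(3)}(15) − f^{(3)}(3)] = −1/720 × (360.000 − 72.0000) = -0.400000.
Partial sum through k=2: 178295.
k=3: B_{6}/(6)! × [f^{(5)}(15) − f^{(5)}(3)] = 1/30240 × (0.00000 − 0.00000) = 0.00000.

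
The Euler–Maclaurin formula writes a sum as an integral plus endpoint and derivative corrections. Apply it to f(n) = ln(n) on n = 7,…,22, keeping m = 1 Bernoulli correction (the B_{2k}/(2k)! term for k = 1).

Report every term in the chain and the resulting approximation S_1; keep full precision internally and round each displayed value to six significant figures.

∫_7^22 ln(x) dx evaluates to 39.3816.
Boundary: ½(f(7) + f(22)) = ½(1.94591 + 3.09104) = 2.51848.
Running total after boundary: 41.9000.
Correction k=1: B_{2}/2! · (f^{(1)}(22) − f^{(1)}(7)) = 1/12 · (0.0454545 − 0.142857) = -0.00811688.

S_1 ≈ 41.8919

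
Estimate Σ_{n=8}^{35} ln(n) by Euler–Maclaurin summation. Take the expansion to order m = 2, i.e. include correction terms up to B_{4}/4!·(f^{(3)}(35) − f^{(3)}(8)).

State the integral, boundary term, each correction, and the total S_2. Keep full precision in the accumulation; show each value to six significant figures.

Integral: ∫_8^35 ln(x) dx = 80.8016.
Boundary: ½(f(8) + f(35)) = ½(2.07944 + 3.55535) = 2.81739.
Integral + boundary = 83.6190.
Order-1 term: 1/12 · (0.0285714 − 0.125000) = -0.00803571.
Partial sum through k=1: 83.6110.
Order-2 term: −1/720 · (4.66472e-05 − 0.00390625) = 5.36056e-06.

S_2 ≈ 83.6110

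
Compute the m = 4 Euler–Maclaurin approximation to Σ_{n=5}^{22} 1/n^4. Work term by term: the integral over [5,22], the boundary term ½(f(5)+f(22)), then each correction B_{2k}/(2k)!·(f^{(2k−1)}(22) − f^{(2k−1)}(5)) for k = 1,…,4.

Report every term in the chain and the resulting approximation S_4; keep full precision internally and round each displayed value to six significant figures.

∫_5^22 1/x^4 dx evaluates to 0.00263536.
Boundary: ½(f(5) + f(22)) = ½(0.00160000 + 4.26883e-06) = 0.000802134.
So far: 0.00343750.
Order-1 term: 1/12 · (-7.76152e-07 − (-0.00128000)) = 0.000106602.
Running total after k=1: 0.00354410.
Order-2 term: −1/720 · (-4.81086e-08 − (-0.00153600)) = -2.13327e-06.
Running total after k=2: 0.00354197.
Order-3 term: 1/30240 · (-5.56628e-09 − (-0.00344064)) = 1.13778e-07.
Running total after k=3: 0.00354208.
Order-4 term: −1/1209600 · (-1.03505e-09 − (-0.0123863)) = -1.02400e-08.

S_4 ≈ 0.00354207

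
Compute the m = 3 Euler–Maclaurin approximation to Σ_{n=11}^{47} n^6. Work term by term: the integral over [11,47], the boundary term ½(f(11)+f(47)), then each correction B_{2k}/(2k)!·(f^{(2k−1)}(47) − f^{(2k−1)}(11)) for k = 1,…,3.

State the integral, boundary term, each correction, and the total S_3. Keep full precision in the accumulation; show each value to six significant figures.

The integral term ∫_11^47 x^6 dx = 7.23719e+10.
Endpoint term: (f(11) + f(47))/2 = (1.77156e+06 + 1.07792e+10)/2 = 5.39049e+09.
Integral + boundary = 7.77624e+10.
Order-1 term: 1/12 · (1.37607e+09 − 966306) = 1.14592e+08.
Partial sum through k=1: 7.78770e+10.
Order-2 term: −1/720 · (1.24588e+07 − 159720) = -17082.0.
Partial sum through k=2: 7.78770e+10.
Order-3 term: 1/30240 · (33840.0 − 7920.00) = 0.857143.

S_3 ≈ 7.78770e+10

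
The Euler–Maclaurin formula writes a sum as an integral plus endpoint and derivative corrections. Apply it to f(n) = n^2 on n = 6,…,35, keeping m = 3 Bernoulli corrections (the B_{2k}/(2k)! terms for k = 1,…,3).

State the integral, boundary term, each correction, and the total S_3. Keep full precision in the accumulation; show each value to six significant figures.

Integral: ∫_6^35 x^2 dx = 14219.7.
Boundary: ½(f(6) + f(35)) = ½(36.0000 + 1225.00) = 630.500.
Running total after boundary: 14850.2.
Order-1 term: 1/12 · (70.0000 − 12.0000) = 4.83333.
Partial sum through k=1: 14855.0.
Order-2 term: −1/720 · (0.00000 − 0.00000) = 0.00000.
Partial sum through k=2: 14855.0.
Order-3 term: 1/30240 · (0.00000 − 0.00000) = 0.00000.

S_3 ≈ 14855.0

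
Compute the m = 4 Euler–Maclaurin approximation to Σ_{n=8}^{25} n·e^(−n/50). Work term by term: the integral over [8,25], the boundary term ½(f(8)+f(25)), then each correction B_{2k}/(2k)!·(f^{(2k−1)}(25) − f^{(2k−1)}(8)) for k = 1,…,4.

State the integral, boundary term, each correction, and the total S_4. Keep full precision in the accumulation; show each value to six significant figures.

∫_8^25 x·e^(−x/50) dx evaluates to 196.727.
Boundary: ½(f(8) + f(25)) = ½(6.81715 + 15.1633) = 10.9902.
Running total after boundary: 207.717.
k=1: B_{2}/(2)! × [f^{(1)}(25) − f^{(1)}(8)] = 1/12 × (0.303265 − 0.715801) = -0.0343780.
After k=1: 207.683.
k=2: B_{4}/(4)! × [f^{(3)}(25) − f^{(3)}(8)] = −1/720 × (0.000606531 − 0.000968035) = 5.02090e-07.
After k=2: 207.683.
k=3: B_{6}/(6)! × [f^{(5)}(25) − f^{(5)}(8)] = 1/30240 × (4.36702e-07 − 6.59900e-07) = -7.38089e-12.
After k=3: 207.683.
k=4: B_{8}/(8)! × [f^{(7)}(25) − f^{(7)}(8)] = −1/1209600 × (2.52317e-10 − 3.73034e-10) = 9.97997e-17.

S_4 ≈ 207.683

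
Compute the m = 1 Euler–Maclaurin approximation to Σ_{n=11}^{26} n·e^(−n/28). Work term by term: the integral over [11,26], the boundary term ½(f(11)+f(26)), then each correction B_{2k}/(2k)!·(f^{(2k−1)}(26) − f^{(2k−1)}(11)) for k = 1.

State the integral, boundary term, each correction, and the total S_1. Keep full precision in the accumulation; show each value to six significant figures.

∫_11^26 x·e^(−x/28) dx evaluates to 139.819.
½[f(11) + f(26)] = ½[7.42638 + 10.2731] = 8.84972.
Running total after boundary: 148.668.
Order-1 term: 1/12 · (0.0282227 − 0.409897) = -0.0318062.

S_1 ≈ 148.637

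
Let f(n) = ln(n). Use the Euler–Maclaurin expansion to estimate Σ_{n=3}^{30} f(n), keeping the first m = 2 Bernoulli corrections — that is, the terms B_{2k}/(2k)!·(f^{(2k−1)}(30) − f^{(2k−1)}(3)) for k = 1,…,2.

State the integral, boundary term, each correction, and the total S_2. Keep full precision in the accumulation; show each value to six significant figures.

The integral term ∫_3^30 ln(x) dx = 71.7401.
Endpoint term: (f(3) + f(30))/2 = (1.09861 + 3.40120)/2 = 2.24990.
Running total after boundary: 73.9900.
k=1: B_{2}/(2)! × [f^{(1)}(30) − f^{(1)}(3)] = 1/12 × (0.0333333 − 0.333333) = -0.0250000.
After k=1: 73.9650.
k=2: B_{4}/(4)! × [f^{(3)}(30) − f^{(3)}(3)] = −1/720 × (7.40741e-05 − 0.0740741) = 0.000102778.

S_2 ≈ 73.9651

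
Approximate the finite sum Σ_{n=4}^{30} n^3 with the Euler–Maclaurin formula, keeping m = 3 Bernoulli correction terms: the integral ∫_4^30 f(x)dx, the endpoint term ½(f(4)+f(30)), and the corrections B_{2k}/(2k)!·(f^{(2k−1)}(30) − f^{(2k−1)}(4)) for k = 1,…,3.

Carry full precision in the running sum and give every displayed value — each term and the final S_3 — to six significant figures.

S_3 ≈ 216189

Integral: ∫_4^30 x^3 dx = 202436.
½[f(4) + f(30)] = ½[64.0000 + 27000.0] = 13532.0.
Running total after boundary: 215968.
k=1: B_{2}/(2)! × [f^{(1)}(30) − f^{(1)}(4)] = 1/12 × (2700.00 − 48.0000) = 221.000.
Running total after k=1: 216189.
k=2: B_{4}/(4)! × [f^{(3)}(30) − f^{(3)}(4)] = −1/720 × (6.00000 − 6.00000) = 0.00000.
Running total after k=2: 216189.
k=3: B_{6}/(6)! × [f^{(5)}(30) − f^{(5)}(4)] = 1/30240 × (0.00000 − 0.00000) = 0.00000.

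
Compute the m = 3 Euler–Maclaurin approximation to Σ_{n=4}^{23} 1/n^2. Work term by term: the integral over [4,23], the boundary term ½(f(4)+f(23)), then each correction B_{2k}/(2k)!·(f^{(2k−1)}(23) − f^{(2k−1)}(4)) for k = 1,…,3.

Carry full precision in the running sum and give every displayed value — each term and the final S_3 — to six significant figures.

∫_4^23 1/x^2 dx evaluates to 0.206522.
Endpoint term: (f(4) + f(23))/2 = (0.0625000 + 0.00189036)/2 = 0.0321952.
So far: 0.238717.
k=1: B_{2}/(2)! × [f^{(1)}(23) − f^{(1)}(4)] = 1/12 × (-0.000164379 − (-0.0312500)) = 0.00259047.
Partial sum through k=1: 0.241307.
k=2: B_{4}/(4)! × [f^{(3)}(23) − f^{(3)}(4)] = −1/720 × (-3.72883e-06 − (-0.0234375)) = -3.25469e-05.
Partial sum through k=2: 0.241275.
k=3: B_{6}/(6)! × [f^{(5)}(23) − f^{(5)}(4)] = 1/30240 × (-2.11465e-07 − (-0.0439453)) = 1.45321e-06.

S_3 ≈ 0.241276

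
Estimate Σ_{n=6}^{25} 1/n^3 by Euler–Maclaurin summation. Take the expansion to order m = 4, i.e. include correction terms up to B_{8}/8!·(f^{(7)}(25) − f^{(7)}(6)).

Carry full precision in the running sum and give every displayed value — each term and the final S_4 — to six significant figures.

Integral: ∫_6^25 1/x^3 dx = 0.0130889.
Endpoint term: (f(6) + f(25))/2 = (0.00462963 + 6.40000e-05)/2 = 0.00234681.
Integral + boundary = 0.0154357.
k=1: B_{2}/(2)! × [f^{(1)}(25) − f^{(1)}(6)] = 1/12 × (-7.68000e-06 − (-0.00231481)) = 0.000192261.
Running total after k=1: 0.0156280.
k=2: B_{4}/(4)! × [f^{(3)}(25) − f^{(3)}(6)] = −1/720 × (-2.45760e-07 − (-0.00128601)) = -1.78578e-06.
Running total after k=2: 0.0156262.
k=3: B_{6}/(6)! × [f^{(5)}(25) − f^{(5)}(6)] = 1/30240 × (-1.65151e-08 − (-0.00150034)) = 4.96140e-08.
Running total after k=3: 0.0156262.
k=4: B_{8}/(8)! × [f^{(7)}(25) − f^{(7)}(6)] = −1/1209600 × (-1.90254e-09 − (-0.00300069)) = -2.48072e-09.

S_4 ≈ 0.0156262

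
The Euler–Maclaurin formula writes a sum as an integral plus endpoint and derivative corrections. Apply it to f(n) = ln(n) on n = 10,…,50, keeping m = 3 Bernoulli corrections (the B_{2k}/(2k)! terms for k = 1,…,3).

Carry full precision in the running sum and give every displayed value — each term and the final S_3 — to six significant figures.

∫_10^50 ln(x) dx evaluates to 132.575.
Endpoint term: (f(10) + f(50))/2 = (2.30259 + 3.91202)/2 = 3.10730.
So far: 135.683.
k=1: B_{2}/(2)! × [f^{(1)}(50) − f^{(1)}(10)] = 1/12 × (0.0200000 − 0.100000) = -0.00666667.
After k=1: 135.676.
k=2: B_{4}/(4)! × [f^{(3)}(50) − f^{(3)}(10)] = −1/720 × (1.60000e-05 − 0.00200000) = 2.75556e-06.
After k=2: 135.676.
k=3: B_{6}/(6)! × [f^{(5)}(50) − f^{(5)}(10)] = 1/30240 × (7.68000e-08 − 0.000240000) = -7.93397e-09.

S_3 ≈ 135.676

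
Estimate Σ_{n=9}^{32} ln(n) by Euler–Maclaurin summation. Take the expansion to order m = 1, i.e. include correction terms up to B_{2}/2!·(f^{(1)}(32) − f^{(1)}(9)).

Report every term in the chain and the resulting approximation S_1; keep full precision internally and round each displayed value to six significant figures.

S_1 ≈ 70.9534

∫_9^32 ln(x) dx evaluates to 68.1285.
Boundary: ½(f(9) + f(32)) = ½(2.19722 + 3.46574) = 2.83148.
Running total after boundary: 70.9600.
k=1: B_{2}/(2)! × [f^{(1)}(32) − f^{(1)}(9)] = 1/12 × (0.0312500 − 0.111111) = -0.00665509.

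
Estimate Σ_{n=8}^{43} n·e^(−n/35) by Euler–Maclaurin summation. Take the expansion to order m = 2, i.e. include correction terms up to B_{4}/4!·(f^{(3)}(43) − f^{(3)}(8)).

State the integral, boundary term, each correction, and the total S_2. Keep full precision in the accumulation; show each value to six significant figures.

Integral: ∫_8^43 x·e^(−x/35) dx = 398.383.
½[f(8) + f(43)] = ½[6.36536 + 12.5865] = 9.47595.
So far: 407.859.
Correction k=1: B_{2}/2! · (f^{(1)}(43) − f^{(1)}(8)) = 1/12 · (-0.0669052 − 0.613802) = -0.0567256.
After k=1: 407.802.
Correction k=2: B_{4}/4! · (f^{(3)}(43) − f^{(3)}(8)) = −1/720 · (0.000423278 − 0.00180012) = 1.91227e-06.

S_2 ≈ 407.802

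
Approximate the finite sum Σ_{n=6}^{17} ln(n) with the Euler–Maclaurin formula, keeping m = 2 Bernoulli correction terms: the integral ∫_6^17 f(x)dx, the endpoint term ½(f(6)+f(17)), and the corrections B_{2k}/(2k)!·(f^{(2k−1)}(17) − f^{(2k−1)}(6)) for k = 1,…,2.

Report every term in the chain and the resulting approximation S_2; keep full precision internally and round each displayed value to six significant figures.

S_2 ≈ 28.7176

The integral term ∫_6^17 ln(x) dx = 26.4141.
Endpoint term: (f(6) + f(17))/2 = (1.79176 + 2.83321)/2 = 2.31249.
So far: 28.7266.
Order-1 term: 1/12 · (0.0588235 − 0.166667) = -0.00898693.
After k=1: 28.7176.
Order-2 term: −1/720 · (0.000407083 − 0.00925926) = 1.22947e-05.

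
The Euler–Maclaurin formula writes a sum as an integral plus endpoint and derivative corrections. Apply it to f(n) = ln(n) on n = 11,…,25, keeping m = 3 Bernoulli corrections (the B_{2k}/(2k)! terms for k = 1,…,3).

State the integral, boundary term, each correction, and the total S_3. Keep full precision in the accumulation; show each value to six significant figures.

Integral: ∫_11^25 ln(x) dx = 40.0950.
½[f(11) + f(25)] = ½[2.39790 + 3.21888] = 2.80839.
So far: 42.9034.
Correction k=1: B_{2}/2! · (f^{(1)}(25) − f^{(1)}(11)) = 1/12 · (0.0400000 − 0.0909091) = -0.00424242.
Partial sum through k=1: 42.8992.
Correction k=2: B_{4}/4! · (f^{(3)}(25) − f^{(3)}(11)) = −1/720 · (0.000128000 − 0.00150263) = 1.90921e-06.
Partial sum through k=2: 42.8992.
Correction k=3: B_{6}/6! · (f^{(5)}(25) − f^{(5)}(11)) = 1/30240 · (2.45760e-06 − 0.000149021) = -4.84668e-09.

S_3 ≈ 42.8992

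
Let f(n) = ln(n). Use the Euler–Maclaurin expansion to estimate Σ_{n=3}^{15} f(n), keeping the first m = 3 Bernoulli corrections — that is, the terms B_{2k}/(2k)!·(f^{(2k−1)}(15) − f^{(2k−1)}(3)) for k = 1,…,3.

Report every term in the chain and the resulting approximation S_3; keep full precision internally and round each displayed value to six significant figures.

The integral term ∫_3^15 ln(x) dx = 25.3249.
Endpoint term: (f(3) + f(15))/2 = (1.09861 + 2.70805)/2 = 1.90333.
So far: 27.2282.
Order-1 term: 1/12 · (0.0666667 − 0.333333) = -0.0222222.
Partial sum through k=1: 27.2060.
Order-2 term: −1/720 · (0.000592593 − 0.0740741) = 0.000102058.
Partial sum through k=2: 27.2061.
Order-3 term: 1/30240 · (3.16049e-05 − 0.0987654) = -3.26501e-06.

S_3 ≈ 27.2061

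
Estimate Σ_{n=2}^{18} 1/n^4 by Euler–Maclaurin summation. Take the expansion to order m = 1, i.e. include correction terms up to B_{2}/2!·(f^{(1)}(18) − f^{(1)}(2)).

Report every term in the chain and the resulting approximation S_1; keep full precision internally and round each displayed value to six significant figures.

S_1 ≈ 0.0832808

The integral term ∫_2^18 1/x^4 dx = 0.0416095.
Endpoint term: (f(2) + f(18))/2 = (0.0625000 + 9.52599e-06)/2 = 0.0312548.
Running total after boundary: 0.0728643.
Order-1 term: 1/12 · (-2.11689e-06 − (-0.125000)) = 0.0104165.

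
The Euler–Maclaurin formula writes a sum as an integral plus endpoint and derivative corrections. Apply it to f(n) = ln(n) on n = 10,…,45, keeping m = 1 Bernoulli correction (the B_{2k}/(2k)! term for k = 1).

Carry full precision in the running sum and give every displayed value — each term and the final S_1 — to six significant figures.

S_1 ≈ 116.322

The integral term ∫_10^45 ln(x) dx = 113.274.
½[f(10) + f(45)] = ½[2.30259 + 3.80666] = 3.05462.
Running total after boundary: 116.329.
k=1: B_{2}/(2)! × [f^{(1)}(45) − f^{(1)}(10)] = 1/12 × (0.0222222 − 0.100000) = -0.00648148.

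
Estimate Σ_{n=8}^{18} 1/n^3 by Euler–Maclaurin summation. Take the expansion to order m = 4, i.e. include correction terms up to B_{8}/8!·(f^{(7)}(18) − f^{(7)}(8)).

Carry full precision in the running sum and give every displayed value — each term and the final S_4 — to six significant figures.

S_4 ≈ 0.00738993

∫_8^18 1/x^3 dx evaluates to 0.00626929.
½[f(8) + f(18)] = ½[0.00195312 + 0.000171468] = 0.00106230.
Running total after boundary: 0.00733159.
Correction k=1: B_{2}/2! · (f^{(1)}(18) − f^{(1)}(8)) = 1/12 · (-2.85780e-05 − (-0.000732422)) = 5.86537e-05.
After k=1: 0.00739024.
Correction k=2: B_{4}/4! · (f^{(3)}(18) − f^{(3)}(8)) = −1/720 · (-1.76407e-06 − (-0.000228882)) = -3.15441e-07.
After k=2: 0.00738992.
Correction k=3: B_{6}/6! · (f^{(5)}(18) − f^{(5)}(8)) = 1/30240 · (-2.28676e-07 − (-0.000150204)) = 4.95949e-09.
After k=3: 0.00738993.
Correction k=4: B_{8}/8! · (f^{(7)}(18) − f^{(7)}(8)) = −1/1209600 · (-5.08169e-08 − (-0.000168979)) = -1.39656e-10.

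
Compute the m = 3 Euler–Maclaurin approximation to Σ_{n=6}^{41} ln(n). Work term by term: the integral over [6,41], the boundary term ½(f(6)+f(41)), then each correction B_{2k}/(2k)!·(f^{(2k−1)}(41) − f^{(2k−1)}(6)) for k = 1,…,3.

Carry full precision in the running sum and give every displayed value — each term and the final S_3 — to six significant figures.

∫_6^41 ln(x) dx evaluates to 106.506.
Boundary: ½(f(6) + f(41)) = ½(1.79176 + 3.71357) = 2.75267.
Running total after boundary: 109.259.
Order-1 term: 1/12 · (0.0243902 − 0.166667) = -0.0118564.
Running total after k=1: 109.247.
Order-2 term: −1/720 · (2.90187e-05 − 0.00925926) = 1.28198e-05.
Running total after k=2: 109.247.
Order-3 term: 1/30240 · (2.07153e-07 − 0.00308642) = -1.02057e-07.

S_3 ≈ 109.247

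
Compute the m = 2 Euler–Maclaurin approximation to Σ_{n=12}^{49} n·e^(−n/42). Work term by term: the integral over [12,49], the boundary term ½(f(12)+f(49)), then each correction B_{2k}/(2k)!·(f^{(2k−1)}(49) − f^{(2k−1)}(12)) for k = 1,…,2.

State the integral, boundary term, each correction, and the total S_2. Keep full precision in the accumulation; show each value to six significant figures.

S_2 ≈ 526.257

Integral: ∫_12^49 x·e^(−x/42) dx = 514.167.
½[f(12) + f(49)] = ½[9.01773 + 15.2588] = 12.1382.
Running total after boundary: 526.306.
Correction k=1: B_{2}/2! · (f^{(1)}(49) − f^{(1)}(12)) = 1/12 · (-0.0519005 − 0.536769) = -0.0490558.
After k=1: 526.257.
Correction k=2: B_{4}/4! · (f^{(3)}(49) − f^{(3)}(12)) = −1/720 · (0.000323643 − 0.00115631) = 1.15648e-06.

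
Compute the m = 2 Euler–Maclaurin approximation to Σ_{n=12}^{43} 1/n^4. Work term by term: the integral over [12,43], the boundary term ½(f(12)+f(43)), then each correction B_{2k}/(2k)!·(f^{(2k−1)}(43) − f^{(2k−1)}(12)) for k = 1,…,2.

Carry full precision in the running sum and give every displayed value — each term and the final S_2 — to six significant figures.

S_2 ≈ 0.000214300

The integral term ∫_12^43 1/x^4 dx = 0.000188709.
Endpoint term: (f(12) + f(43))/2 = (4.82253e-05 + 2.92500e-07)/2 = 2.42589e-05.
Integral + boundary = 0.000212968.
Order-1 term: 1/12 · (-2.72093e-08 − (-1.60751e-05)) = 1.33732e-06.
After k=1: 0.000214305.
Order-2 term: −1/720 · (-4.41471e-10 − (-3.34898e-06)) = -4.65075e-09.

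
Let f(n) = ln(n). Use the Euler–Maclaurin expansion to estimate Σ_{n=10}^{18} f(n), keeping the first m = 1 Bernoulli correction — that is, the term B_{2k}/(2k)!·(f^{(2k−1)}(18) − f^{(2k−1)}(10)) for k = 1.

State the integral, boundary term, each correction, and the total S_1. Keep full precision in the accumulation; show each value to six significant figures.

S_1 ≈ 23.5936

Integral: ∫_10^18 ln(x) dx = 21.0008.
½[f(10) + f(18)] = ½[2.30259 + 2.89037] = 2.59648.
Integral + boundary = 23.5973.
Order-1 term: 1/12 · (0.0555556 − 0.100000) = -0.00370370.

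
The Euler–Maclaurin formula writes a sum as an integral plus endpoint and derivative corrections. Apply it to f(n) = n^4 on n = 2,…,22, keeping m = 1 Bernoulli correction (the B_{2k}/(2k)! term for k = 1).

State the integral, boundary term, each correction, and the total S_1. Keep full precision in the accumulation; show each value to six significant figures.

S_1 ≈ 1.15140e+06

Integral: ∫_2^22 x^4 dx = 1.03072e+06.
½[f(2) + f(22)] = ½[16.0000 + 234256] = 117136.
Integral + boundary = 1.14786e+06.
Order-1 term: 1/12 · (42592.0 − 32.0000) = 3546.67.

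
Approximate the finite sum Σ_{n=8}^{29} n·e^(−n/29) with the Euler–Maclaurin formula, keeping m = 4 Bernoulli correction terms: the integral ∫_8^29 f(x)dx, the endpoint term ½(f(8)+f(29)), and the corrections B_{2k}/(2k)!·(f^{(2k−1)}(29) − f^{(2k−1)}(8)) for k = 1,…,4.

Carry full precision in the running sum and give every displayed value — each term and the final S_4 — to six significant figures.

S_4 ≈ 203.869

Integral: ∫_8^29 x·e^(−x/29) dx = 195.545.
½[f(8) + f(29)] = ½[6.07134 + 10.6685] = 8.36992.
Integral + boundary = 203.915.
k=1: B_{2}/(2)! × [f^{(1)}(29) − f^{(1)}(8)] = 1/12 × (0.00000 − 0.549561) = -0.0457968.
Partial sum through k=1: 203.869.
k=2: B_{4}/(4)! × [f^{(3)}(29) − f^{(3)}(8)] = −1/720 × (0.000874862 − 0.00245826) = 2.19916e-06.
Partial sum through k=2: 203.869.
k=3: B_{6}/(6)! × [f^{(5)}(29) − f^{(5)}(8)] = 1/30240 × (2.08053e-06 − 5.06903e-06) = -9.88263e-11.
Partial sum through k=3: 203.869.
k=4: B_{8}/(8)! × [f^{(7)}(29) − f^{(7)}(8)] = −1/1209600 × (3.71081e-09 − 8.57913e-09) = 4.02474e-15.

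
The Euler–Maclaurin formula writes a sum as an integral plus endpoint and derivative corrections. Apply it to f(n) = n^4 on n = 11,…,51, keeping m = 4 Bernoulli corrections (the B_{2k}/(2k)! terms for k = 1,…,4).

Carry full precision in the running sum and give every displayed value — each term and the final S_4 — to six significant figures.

The integral term ∫_11^51 x^4 dx = 6.89728e+07.
½[f(11) + f(51)] = ½[14641.0 + 6.76520e+06] = 3.38992e+06.
So far: 7.23628e+07.
Order-1 term: 1/12 · (530604 − 5324.00) = 43773.3.
After k=1: 7.24065e+07.
Order-2 term: −1/720 · (1224.00 − 264.000) = -1.33333.
After k=2: 7.24065e+07.
Order-3 term: 1/30240 · (0.00000 − 0.00000) = 0.00000.
After k=3: 7.24065e+07.
Order-4 term: −1/1209600 · (0.00000 − 0.00000) = 0.00000.

S_4 ≈ 7.24065e+07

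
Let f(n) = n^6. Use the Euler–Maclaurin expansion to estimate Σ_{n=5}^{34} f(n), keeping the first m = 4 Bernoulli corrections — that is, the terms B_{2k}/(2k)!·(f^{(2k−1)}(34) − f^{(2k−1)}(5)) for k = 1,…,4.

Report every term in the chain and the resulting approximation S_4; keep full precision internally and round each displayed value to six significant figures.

The integral term ∫_5^34 x^6 dx = 7.50332e+09.
Boundary: ½(f(5) + f(34)) = ½(15625.0 + 1.54480e+09) = 7.72410e+08.
Running total after boundary: 8.27573e+09.
Order-1 term: 1/12 · (2.72613e+08 − 18750.0) = 2.27161e+07.
Partial sum through k=1: 8.29845e+09.
Order-2 term: −1/720 · (4.71648e+06 − 15000.0) = -6529.83.
Partial sum through k=2: 8.29844e+09.
Order-3 term: 1/30240 · (24480.0 − 3600.00) = 0.690476.
Partial sum through k=3: 8.29844e+09.
Order-4 term: −1/1209600 · (0.00000 − 0.00000) = 0.00000.

S_4 ≈ 8.29844e+09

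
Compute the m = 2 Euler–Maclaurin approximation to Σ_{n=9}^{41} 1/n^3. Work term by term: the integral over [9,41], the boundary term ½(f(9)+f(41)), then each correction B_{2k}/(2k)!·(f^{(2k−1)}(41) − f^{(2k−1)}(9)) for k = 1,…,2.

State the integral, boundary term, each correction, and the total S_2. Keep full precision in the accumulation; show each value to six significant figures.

S_2 ≈ 0.00660638

The integral term ∫_9^41 1/x^3 dx = 0.00587540.
½[f(9) + f(41)] = ½[0.00137174 + 1.45094e-05] = 0.000693126.
So far: 0.00656852.
Correction k=1: B_{2}/2! · (f^{(1)}(41) − f^{(1)}(9)) = 1/12 · (-1.06166e-06 − (-0.000457247)) = 3.80155e-05.
Partial sum through k=1: 0.00660654.
Correction k=2: B_{4}/4! · (f^{(3)}(41) − f^{(3)}(9)) = −1/720 · (-1.26313e-08 − (-0.000112901)) = -1.56789e-07.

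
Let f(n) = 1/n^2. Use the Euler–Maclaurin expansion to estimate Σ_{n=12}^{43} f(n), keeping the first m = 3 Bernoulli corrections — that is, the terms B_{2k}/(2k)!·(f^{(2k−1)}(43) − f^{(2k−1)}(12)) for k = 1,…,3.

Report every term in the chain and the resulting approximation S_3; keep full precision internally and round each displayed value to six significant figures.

S_3 ≈ 0.0639144

The integral term ∫_12^43 1/x^2 dx = 0.0600775.
Endpoint term: (f(12) + f(43))/2 = (0.00694444 + 0.000540833)/2 = 0.00374264.
Integral + boundary = 0.0638202.
Correction k=1: B_{2}/2! · (f^{(1)}(43) − f^{(1)}(12)) = 1/12 · (-2.51550e-05 − (-0.00115741)) = 9.43544e-05.
After k=1: 0.0639145.
Correction k=2: B_{4}/4! · (f^{(3)}(43) − f^{(3)}(12)) = −1/720 · (-1.63256e-07 − (-9.64506e-05)) = -1.33732e-07.
After k=2: 0.0639144.
Correction k=3: B_{6}/6! · (f^{(5)}(43) − f^{(5)}(12)) = 1/30240 · (-2.64883e-09 − (-2.00939e-05)) = 6.64393e-10.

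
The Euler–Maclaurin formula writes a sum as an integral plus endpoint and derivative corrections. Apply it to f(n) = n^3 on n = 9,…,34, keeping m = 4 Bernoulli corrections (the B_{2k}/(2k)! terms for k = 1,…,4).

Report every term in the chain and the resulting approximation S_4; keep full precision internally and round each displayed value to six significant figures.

S_4 ≈ 352729

Integral: ∫_9^34 x^3 dx = 332444.
Boundary: ½(f(9) + f(34)) = ½(729.000 + 39304.0) = 20016.5.
Integral + boundary = 352460.
k=1: B_{2}/(2)! × [f^{(1)}(34) − f^{(1)}(9)] = 1/12 × (3468.00 − 243.000) = 268.750.
Partial sum through k=1: 352729.
k=2: B_{4}/(4)! × [f^{(3)}(34) − f^{(3)}(9)] = −1/720 × (6.00000 − 6.00000) = 0.00000.
Partial sum through k=2: 352729.
k=3: B_{6}/(6)! × [f^{(5)}(34) − f^{(5)}(9)] = 1/30240 × (0.00000 − 0.00000) = 0.00000.
Partial sum through k=3: 352729.
k=4: B_{8}/(8)! × [f^{(7)}(34) − f^{(7)}(9)] = −1/1209600 × (0.00000 − 0.00000) = 0.00000.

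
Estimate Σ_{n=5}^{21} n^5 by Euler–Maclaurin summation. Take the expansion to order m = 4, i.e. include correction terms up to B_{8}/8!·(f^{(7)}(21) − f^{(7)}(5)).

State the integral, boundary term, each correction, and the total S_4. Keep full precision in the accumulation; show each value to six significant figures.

The integral term ∫_5^21 x^5 dx = 1.42917e+07.
Endpoint term: (f(5) + f(21))/2 = (3125.00 + 4.08410e+06)/2 = 2.04361e+06.
Running total after boundary: 1.63354e+07.
Order-1 term: 1/12 · (972405 − 3125.00) = 80773.3.
Partial sum through k=1: 1.64161e+07.
Order-2 term: −1/720 · (26460.0 − 1500.00) = -34.6667.
Partial sum through k=2: 1.64161e+07.
Order-3 term: 1/30240 · (120.000 − 120.000) = 0.00000.
Partial sum through k=3: 1.64161e+07.
Order-4 term: −1/1209600 · (0.00000 − 0.00000) = 0.00000.

S_4 ≈ 1.64161e+07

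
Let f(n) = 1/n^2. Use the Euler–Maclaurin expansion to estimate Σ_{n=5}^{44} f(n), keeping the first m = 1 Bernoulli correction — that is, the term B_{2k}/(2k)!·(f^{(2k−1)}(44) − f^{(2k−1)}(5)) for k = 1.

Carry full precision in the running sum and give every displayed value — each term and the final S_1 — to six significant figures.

S_1 ≈ 0.198862

∫_5^44 1/x^2 dx evaluates to 0.177273.
Boundary: ½(f(5) + f(44)) = ½(0.0400000 + 0.000516529) = 0.0202583.
So far: 0.197531.
Correction k=1: B_{2}/2! · (f^{(1)}(44) − f^{(1)}(5)) = 1/12 · (-2.34786e-05 − (-0.0160000)) = 0.00133138.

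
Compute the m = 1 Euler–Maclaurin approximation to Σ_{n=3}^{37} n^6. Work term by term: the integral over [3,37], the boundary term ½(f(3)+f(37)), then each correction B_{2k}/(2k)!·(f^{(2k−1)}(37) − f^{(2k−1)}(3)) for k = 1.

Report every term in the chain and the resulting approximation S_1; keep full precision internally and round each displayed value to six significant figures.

Integral: ∫_3^37 x^6 dx = 1.35617e+10.
½[f(3) + f(37)] = ½[729.000 + 2.56573e+09] = 1.28286e+09.
Integral + boundary = 1.48446e+10.
Order-1 term: 1/12 · (4.16064e+08 − 1458.00) = 3.46719e+07.

S_1 ≈ 1.48792e+10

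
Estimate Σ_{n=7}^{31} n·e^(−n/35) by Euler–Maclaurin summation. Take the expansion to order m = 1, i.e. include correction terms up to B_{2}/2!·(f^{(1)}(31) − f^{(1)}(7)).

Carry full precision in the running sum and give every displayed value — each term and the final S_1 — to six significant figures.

The integral term ∫_7^31 x·e^(−x/35) dx = 250.845.
½[f(7) + f(31)] = ½[5.73112 + 12.7850] = 9.25806.
Running total after boundary: 260.103.
Order-1 term: 1/12 · (0.0471337 − 0.654985) = -0.0506542.

S_1 ≈ 260.053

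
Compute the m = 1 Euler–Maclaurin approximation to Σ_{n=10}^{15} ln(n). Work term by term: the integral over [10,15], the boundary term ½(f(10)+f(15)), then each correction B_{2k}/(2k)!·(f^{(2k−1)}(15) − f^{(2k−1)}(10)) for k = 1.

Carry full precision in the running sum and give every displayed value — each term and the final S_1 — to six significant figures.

∫_10^15 ln(x) dx evaluates to 12.5949.
Boundary: ½(f(10) + f(15)) = ½(2.30259 + 2.70805) = 2.50532.
Integral + boundary = 15.1002.
k=1: B_{2}/(2)! × [f^{(1)}(15) − f^{(1)}(10)] = 1/12 × (0.0666667 − 0.100000) = -0.00277778.

S_1 ≈ 15.0974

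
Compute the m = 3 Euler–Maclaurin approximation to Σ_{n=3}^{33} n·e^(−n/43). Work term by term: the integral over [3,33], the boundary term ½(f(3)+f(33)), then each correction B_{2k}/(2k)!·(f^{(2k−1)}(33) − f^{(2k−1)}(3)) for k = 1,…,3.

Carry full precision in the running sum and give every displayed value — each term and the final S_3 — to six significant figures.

∫_3^33 x·e^(−x/43) dx evaluates to 327.701.
½[f(3) + f(33)] = ½[2.79783 + 15.3186] = 9.05820.
Running total after boundary: 336.760.
Order-1 term: 1/12 · (0.107953 − 0.867545) = -0.0632993.
Running total after k=1: 336.696.
Order-2 term: −1/720 · (0.000560493 − 0.00147797) = 1.27427e-06.
Running total after k=2: 336.696.
Order-3 term: 1/30240 · (5.74690e-07 − 1.34491e-06) = -2.54703e-11.

S_3 ≈ 336.696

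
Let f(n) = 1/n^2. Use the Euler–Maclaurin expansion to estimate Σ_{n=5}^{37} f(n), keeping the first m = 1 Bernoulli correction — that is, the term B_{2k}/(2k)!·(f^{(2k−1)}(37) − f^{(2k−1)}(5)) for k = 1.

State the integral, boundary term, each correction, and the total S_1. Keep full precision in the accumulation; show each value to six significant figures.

S_1 ≈ 0.194668

∫_5^37 1/x^2 dx evaluates to 0.172973.
Boundary: ½(f(5) + f(37)) = ½(0.0400000 + 0.000730460) = 0.0203652.
So far: 0.193338.
Order-1 term: 1/12 · (-3.94843e-05 − (-0.0160000)) = 0.00133004.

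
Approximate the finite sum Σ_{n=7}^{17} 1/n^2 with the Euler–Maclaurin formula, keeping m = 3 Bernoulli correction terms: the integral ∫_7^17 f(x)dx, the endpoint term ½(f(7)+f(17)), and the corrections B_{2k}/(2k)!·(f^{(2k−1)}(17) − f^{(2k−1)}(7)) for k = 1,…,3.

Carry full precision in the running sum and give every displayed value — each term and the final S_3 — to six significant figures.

∫_7^17 1/x^2 dx evaluates to 0.0840336.
½[f(7) + f(17)] = ½[0.0204082 + 0.00346021] = 0.0119342.
So far: 0.0959678.
k=1: B_{2}/(2)! × [f^{(1)}(17) − f^{(1)}(7)] = 1/12 × (-0.000407083 − (-0.00583090)) = 0.000451985.
Partial sum through k=1: 0.0964198.
k=2: B_{4}/(4)! × [f^{(3)}(17) − f^{(3)}(7)] = −1/720 × (-1.69031e-05 − (-0.00142798)) = -1.95982e-06.
Partial sum through k=2: 0.0964178.
k=3: B_{6}/(6)! × [f^{(5)}(17) − f^{(5)}(7)] = 1/30240 × (-1.75465e-06 − (-0.000874271)) = 2.88531e-08.

S_3 ≈ 0.0964179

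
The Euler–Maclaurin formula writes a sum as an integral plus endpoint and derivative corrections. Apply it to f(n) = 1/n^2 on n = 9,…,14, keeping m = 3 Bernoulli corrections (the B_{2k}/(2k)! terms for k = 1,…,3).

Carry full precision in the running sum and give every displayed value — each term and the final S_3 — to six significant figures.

S_3 ≈ 0.0485738

The integral term ∫_9^14 1/x^2 dx = 0.0396825.
Endpoint term: (f(9) + f(14))/2 = (0.0123457 + 0.00510204)/2 = 0.00872386.
Running total after boundary: 0.0484064.
k=1: B_{2}/(2)! × [f^{(1)}(14) − f^{(1)}(9)] = 1/12 × (-0.000728863 − (-0.00274348)) = 0.000167885.
Running total after k=1: 0.0485743.
k=2: B_{4}/(4)! × [f^{(3)}(14) − f^{(3)}(9)] = −1/720 × (-4.46243e-05 − (-0.000406442)) = -5.02525e-07.
Running total after k=2: 0.0485738.
k=3: B_{6}/(6)! × [f^{(5)}(14) − f^{(5)}(9)] = 1/30240 × (-6.83024e-06 − (-0.000150534)) = 4.75211e-09.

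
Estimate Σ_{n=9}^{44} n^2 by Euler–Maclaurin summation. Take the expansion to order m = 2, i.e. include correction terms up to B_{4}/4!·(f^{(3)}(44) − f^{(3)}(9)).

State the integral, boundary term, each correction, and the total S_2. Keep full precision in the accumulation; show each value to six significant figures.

S_2 ≈ 29166.0

∫_9^44 x^2 dx evaluates to 28151.7.
Boundary: ½(f(9) + f(44)) = ½(81.0000 + 1936.00) = 1008.50.
Running total after boundary: 29160.2.
k=1: B_{2}/(2)! × [f^{(1)}(44) − f^{(1)}(9)] = 1/12 × (88.0000 − 18.0000) = 5.83333.
After k=1: 29166.0.
k=2: B_{4}/(4)! × [f^{(3)}(44) − f^{(3)}(9)] = −1/720 × (0.00000 − 0.00000) = 0.00000.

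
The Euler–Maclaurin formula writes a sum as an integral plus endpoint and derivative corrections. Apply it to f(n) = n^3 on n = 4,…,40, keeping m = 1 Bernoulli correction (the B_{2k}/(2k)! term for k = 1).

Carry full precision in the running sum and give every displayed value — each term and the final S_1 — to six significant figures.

S_1 ≈ 672364

The integral term ∫_4^40 x^3 dx = 639936.
Boundary: ½(f(4) + f(40)) = ½(64.0000 + 64000.0) = 32032.0.
Running total after boundary: 671968.
Order-1 term: 1/12 · (4800.00 − 48.0000) = 396.000.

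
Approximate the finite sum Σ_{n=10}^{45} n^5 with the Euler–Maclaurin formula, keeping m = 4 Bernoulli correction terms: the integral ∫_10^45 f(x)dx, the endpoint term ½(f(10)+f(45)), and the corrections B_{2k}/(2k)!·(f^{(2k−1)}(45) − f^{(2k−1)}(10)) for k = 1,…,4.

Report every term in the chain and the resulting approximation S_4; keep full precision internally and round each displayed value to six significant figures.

∫_10^45 x^5 dx evaluates to 1.38379e+09.
½[f(10) + f(45)] = ½[100000 + 1.84528e+08] = 9.23141e+07.
Running total after boundary: 1.47611e+09.
Order-1 term: 1/12 · (2.05031e+07 − 50000.0) = 1.70443e+06.
Partial sum through k=1: 1.47781e+09.
Order-2 term: −1/720 · (121500 − 6000.00) = -160.417.
Partial sum through k=2: 1.47781e+09.
Order-3 term: 1/30240 · (120.000 − 120.000) = 0.00000.
Partial sum through k=3: 1.47781e+09.
Order-4 term: −1/1209600 · (0.00000 − 0.00000) = 0.00000.

S_4 ≈ 1.47781e+09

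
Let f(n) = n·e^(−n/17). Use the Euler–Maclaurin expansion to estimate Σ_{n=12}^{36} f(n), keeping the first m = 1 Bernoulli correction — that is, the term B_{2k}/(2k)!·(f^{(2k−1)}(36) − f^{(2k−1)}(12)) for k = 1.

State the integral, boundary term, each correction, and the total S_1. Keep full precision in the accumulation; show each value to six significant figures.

∫_12^36 x·e^(−x/17) dx evaluates to 134.977.
½[f(12) + f(36)] = ½[5.92407 + 4.33132] = 5.12770.
Running total after boundary: 140.105.
k=1: B_{2}/(2)! × [f^{(1)}(36) − f^{(1)}(12)] = 1/12 × (-0.134469 − 0.145198) = -0.0233056.

S_1 ≈ 140.082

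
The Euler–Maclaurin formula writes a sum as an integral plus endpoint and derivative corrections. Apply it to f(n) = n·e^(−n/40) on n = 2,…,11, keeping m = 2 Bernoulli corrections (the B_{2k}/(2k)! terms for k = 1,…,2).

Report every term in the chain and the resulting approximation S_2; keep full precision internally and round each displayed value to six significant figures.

S_2 ≈ 53.6378

The integral term ∫_2^11 x·e^(−x/40) dx = 48.5383.
Boundary: ½(f(2) + f(11)) = ½(1.90246 + 8.35529) = 5.12888.
Running total after boundary: 53.6672.
Correction k=1: B_{2}/2! · (f^{(1)}(11) − f^{(1)}(2)) = 1/12 · (0.550690 − 0.903668) = -0.0294148.
Running total after k=1: 53.6378.
Correction k=2: B_{4}/4! · (f^{(3)}(11) − f^{(3)}(2)) = −1/720 · (0.00129365 − 0.00175383) = 6.39143e-07.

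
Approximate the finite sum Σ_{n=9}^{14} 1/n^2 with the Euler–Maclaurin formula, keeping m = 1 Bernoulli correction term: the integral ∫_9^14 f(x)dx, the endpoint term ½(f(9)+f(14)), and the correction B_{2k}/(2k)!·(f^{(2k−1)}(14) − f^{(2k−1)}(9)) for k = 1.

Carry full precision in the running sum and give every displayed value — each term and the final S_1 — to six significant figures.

S_1 ≈ 0.0485743

The integral term ∫_9^14 1/x^2 dx = 0.0396825.
Boundary: ½(f(9) + f(14)) = ½(0.0123457 + 0.00510204) = 0.00872386.
Running total after boundary: 0.0484064.
k=1: B_{2}/(2)! × [f^{(1)}(14) − f^{(1)}(9)] = 1/12 × (-0.000728863 − (-0.00274348)) = 0.000167885.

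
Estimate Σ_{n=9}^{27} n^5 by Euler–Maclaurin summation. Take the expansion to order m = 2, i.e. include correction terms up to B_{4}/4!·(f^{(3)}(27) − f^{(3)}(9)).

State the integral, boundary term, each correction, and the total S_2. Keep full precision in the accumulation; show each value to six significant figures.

Integral: ∫_9^27 x^5 dx = 6.44815e+07.
Boundary: ½(f(9) + f(27)) = ½(59049.0 + 1.43489e+07) = 7.20398e+06.
Integral + boundary = 7.16855e+07.
Correction k=1: B_{2}/2! · (f^{(1)}(27) − f^{(1)}(9)) = 1/12 · (2.65720e+06 − 32805.0) = 218700.
After k=1: 7.19042e+07.
Correction k=2: B_{4}/4! · (f^{(3)}(27) − f^{(3)}(9)) = −1/720 · (43740.0 − 4860.00) = -54.0000.

S_2 ≈ 7.19041e+07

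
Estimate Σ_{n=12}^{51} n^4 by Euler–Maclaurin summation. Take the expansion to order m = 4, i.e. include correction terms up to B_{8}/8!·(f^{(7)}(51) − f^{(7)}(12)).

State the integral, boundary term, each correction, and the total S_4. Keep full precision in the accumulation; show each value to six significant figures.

S_4 ≈ 7.23919e+07

∫_12^51 x^4 dx evaluates to 6.89553e+07.
Boundary: ½(f(12) + f(51)) = ½(20736.0 + 6.76520e+06) = 3.39297e+06.
Running total after boundary: 7.23483e+07.
Correction k=1: B_{2}/2! · (f^{(1)}(51) − f^{(1)}(12)) = 1/12 · (530604 − 6912.00) = 43641.0.
Partial sum through k=1: 7.23919e+07.
Correction k=2: B_{4}/4! · (f^{(3)}(51) − f^{(3)}(12)) = −1/720 · (1224.00 − 288.000) = -1.30000.
Partial sum through k=2: 7.23919e+07.
Correction k=3: B_{6}/6! · (f^{(5)}(51) − f^{(5)}(12)) = 1/30240 · (0.00000 − 0.00000) = 0.00000.
Partial sum through k=3: 7.23919e+07.
Correction k=4: B_{8}/8! · (f^{(7)}(51) − f^{(7)}(12)) = −1/1209600 · (0.00000 − 0.00000) = 0.00000.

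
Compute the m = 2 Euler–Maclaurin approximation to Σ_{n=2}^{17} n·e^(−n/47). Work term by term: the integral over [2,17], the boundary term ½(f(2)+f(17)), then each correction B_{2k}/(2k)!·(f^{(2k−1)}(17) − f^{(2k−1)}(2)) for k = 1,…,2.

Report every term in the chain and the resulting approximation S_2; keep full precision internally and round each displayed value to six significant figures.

S_2 ≈ 118.854

The integral term ∫_2^17 x·e^(−x/47) dx = 112.015.
Endpoint term: (f(2) + f(17))/2 = (1.91668 + 11.8403)/2 = 6.87850.
So far: 118.893.
Correction k=1: B_{2}/2! · (f^{(1)}(17) − f^{(1)}(2)) = 1/12 · (0.444568 − 0.917559) = -0.0394159.
Partial sum through k=1: 118.854.
Correction k=2: B_{4}/4! · (f^{(3)}(17) − f^{(3)}(2)) = −1/720 · (0.000831846 − 0.00128304) = 6.26660e-07.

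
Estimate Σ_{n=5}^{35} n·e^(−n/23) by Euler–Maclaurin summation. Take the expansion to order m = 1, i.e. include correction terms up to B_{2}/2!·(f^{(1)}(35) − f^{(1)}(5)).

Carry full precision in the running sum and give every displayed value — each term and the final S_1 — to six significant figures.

Integral: ∫_5^35 x·e^(−x/23) dx = 226.917.
Endpoint term: (f(5) + f(35))/2 = (4.02308 + 7.64161)/2 = 5.83235.
So far: 232.750.
Correction k=1: B_{2}/2! · (f^{(1)}(35) − f^{(1)}(5)) = 1/12 · (-0.113912 − 0.629699) = -0.0619676.

S_1 ≈ 232.688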